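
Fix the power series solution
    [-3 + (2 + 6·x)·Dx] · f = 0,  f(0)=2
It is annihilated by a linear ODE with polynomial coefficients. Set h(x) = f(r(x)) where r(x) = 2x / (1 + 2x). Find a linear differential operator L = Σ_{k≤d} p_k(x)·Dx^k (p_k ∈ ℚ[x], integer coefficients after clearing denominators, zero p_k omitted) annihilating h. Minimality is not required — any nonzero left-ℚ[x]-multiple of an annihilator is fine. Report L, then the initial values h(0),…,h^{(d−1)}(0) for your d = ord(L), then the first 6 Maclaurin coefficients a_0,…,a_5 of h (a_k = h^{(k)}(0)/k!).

f: a_k = 2, 3, -9/4, 27/8, -405/64, 1701/128, …
L₀ from L_f via x↦r, Dx↦r'^{-1}Dx.
L = -3 + (1 + 10·x + 16·x^2)·Dx  (order 1).
h: a_k = 2, 6, -21, 87, -1677/4, 9069/4, …
ICs: h(0) = 2.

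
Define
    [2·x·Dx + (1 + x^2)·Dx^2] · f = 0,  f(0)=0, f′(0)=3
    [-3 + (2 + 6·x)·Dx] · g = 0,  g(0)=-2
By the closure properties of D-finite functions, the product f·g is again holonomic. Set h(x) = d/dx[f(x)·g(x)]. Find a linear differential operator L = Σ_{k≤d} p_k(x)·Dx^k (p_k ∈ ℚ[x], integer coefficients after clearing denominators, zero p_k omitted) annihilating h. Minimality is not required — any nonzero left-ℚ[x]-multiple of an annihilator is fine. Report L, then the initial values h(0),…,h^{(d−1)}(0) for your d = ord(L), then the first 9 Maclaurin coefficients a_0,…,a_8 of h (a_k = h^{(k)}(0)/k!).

f: a_k = 0, 3, 0, -1, 0, 3/5, 0, -3/7, 0, …
g: a_k = -2, -3, 9/4, -27/8, 405/64, -1701/128, 15309/512, -72171/1024, 2814669/16384, …
L₀ := L_f ⊗_s L_g (sym. prod.), ord ≤ 2.
h=h₀': d/dx-closure on L₀ ⇒ L.
L = (-57 + 360·x + 630·x^2 - 216·x^3 - 81·x^4) + (124 + 540·x + 1032·x^2 + 1368·x^3 - 756·x^4 - 324·x^5)·Dx + (36 + 200·x + 252·x^2 - 16·x^3 + 108·x^4 - 216·x^5 - 108·x^6)·Dx^2  (order 2).
h: a_k = -6, -18, 105/4, -57/2, 4971/64, -73521/320, 1533597/2560, -7128171/4480, 503345145/114688, …
ICs: h(0) = -6, h′(0) = -18.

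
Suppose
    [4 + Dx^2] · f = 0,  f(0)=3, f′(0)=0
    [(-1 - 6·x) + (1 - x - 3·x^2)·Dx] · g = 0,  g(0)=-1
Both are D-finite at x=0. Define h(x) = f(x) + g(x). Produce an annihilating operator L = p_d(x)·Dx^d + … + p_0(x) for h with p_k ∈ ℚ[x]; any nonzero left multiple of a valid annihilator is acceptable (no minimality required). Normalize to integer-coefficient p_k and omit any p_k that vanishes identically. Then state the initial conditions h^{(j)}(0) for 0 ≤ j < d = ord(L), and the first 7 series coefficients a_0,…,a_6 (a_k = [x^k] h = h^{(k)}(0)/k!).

L = (-92 - 608·x - 512·x^2 - 1104·x^3 - 360·x^4 - 432·x^5) + (24 - 4·x - 24·x^2 - 80·x^3 - 180·x^4 - 216·x^5 - 216·x^6)·Dx + (-23 - 152·x - 128·x^2 - 276·x^3 - 90·x^4 - 108·x^5)·Dx^2 + (6 - x - 6·x^2 - 20·x^3 - 45·x^4 - 54·x^5 - 54·x^6)·Dx^3  (order 3).
h: a_k = 2, -1, -10, -7, -17, -40, -1459/15, …
ICs: h(0) = 2, h′(0) = -1, h′′(0) = -20.

f: a_k = 3, 0, -6, 0, 2, 0, -4/15, …
g: a_k = -1, -1, -4, -7, -19, -40, -97, …
h₀=f+g: left-lcm gives L₀, ord ≤ 3.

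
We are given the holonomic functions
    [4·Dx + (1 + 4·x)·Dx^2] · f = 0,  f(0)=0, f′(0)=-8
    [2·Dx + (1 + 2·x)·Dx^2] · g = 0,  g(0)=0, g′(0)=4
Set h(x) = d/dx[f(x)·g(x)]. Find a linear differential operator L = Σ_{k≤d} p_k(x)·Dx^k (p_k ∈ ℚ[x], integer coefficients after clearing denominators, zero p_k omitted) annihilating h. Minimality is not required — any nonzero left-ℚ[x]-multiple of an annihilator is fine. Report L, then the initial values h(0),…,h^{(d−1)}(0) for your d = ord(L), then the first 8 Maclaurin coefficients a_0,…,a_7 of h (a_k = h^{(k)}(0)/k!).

f: a_k = 0, -8, 16, -128/3, 128, -2048/5, 4096/3, -32768/7, …
g: a_k = 0, 4, -4, 16/3, -8, 64/5, -64/3, 256/7, …
L₀ := L_f ⊗_s L_g (sym. prod.), ord ≤ 4.
h=h₀': d/dx-closure on L₀ ⇒ L.
L = (160 + 768·x + 1024·x^2) + (264 + 2144·x + 5760·x^2 + 5120·x^3)·Dx + (64 + 720·x + 2976·x^2 + 5376·x^3 + 3584·x^4)·Dx^2 + (3 + 44·x + 252·x^2 + 704·x^3 + 960·x^4 + 512·x^5)·Dx^3  (order 3).
h: a_k = 0, -64, 288, -3328/3, 4160, -234752/15, 297472/5, -4800512/21, …
ICs: h(0) = 0, h′(0) = -64, h′′(0) = 576.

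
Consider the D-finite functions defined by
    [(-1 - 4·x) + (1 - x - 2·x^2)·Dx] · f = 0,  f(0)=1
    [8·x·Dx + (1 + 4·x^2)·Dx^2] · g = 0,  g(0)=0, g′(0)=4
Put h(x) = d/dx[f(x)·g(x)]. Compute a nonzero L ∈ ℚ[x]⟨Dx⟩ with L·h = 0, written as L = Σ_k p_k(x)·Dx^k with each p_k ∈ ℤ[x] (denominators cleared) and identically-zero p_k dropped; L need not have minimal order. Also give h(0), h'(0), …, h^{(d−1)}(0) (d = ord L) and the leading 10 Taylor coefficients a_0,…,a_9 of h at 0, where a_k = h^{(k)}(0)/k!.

L = (288·x^2 + 384·x^3 + 1152·x^4) + (5 + 24·x + 36·x^2 + 128·x^3 + 384·x^4 + 768·x^5)·Dx + (-1 - x - 12·x^2 + 12·x^3 - 8·x^4 + 64·x^5 + 96·x^6)·Dx^2  (order 2).
h: a_k = 4, 8, 20, 176/3, 204, 2104/5, 12092/15, 14304/7, 188852/35, 699544/63, …
ICs: h(0) = 4, h′(0) = 8.

f: a_k = 1, 1, 3, 5, 11, 21, 43, 85, 171, 341, …
g: a_k = 0, 4, 0, -16/3, 0, 64/5, 0, -256/7, 0, 1024/9, …
Sym-product of L_f,L_g gives L₀ (≤ ord 2).
h=h₀': d/dx-closure on L₀ ⇒ L.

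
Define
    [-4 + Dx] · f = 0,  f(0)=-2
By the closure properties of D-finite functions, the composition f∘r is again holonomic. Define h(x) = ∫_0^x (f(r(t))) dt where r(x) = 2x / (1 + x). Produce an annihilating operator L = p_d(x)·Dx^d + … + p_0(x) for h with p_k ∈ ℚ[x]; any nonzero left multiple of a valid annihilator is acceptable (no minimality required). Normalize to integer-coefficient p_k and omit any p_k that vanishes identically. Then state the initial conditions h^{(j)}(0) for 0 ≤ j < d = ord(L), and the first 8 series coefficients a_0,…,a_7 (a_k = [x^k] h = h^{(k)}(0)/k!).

f: a_k = -2, -8, -16, -64/3, -64/3, -256/15, -512/45, -2048/315, …
Substitute x→r, Dx→(1/r')Dx; clear ⇒ L₀.
Integrate: L := L₀·Dx.
L = -8·Dx + (1 + 2·x + x^2)·Dx^2  (order 2).
h: a_k = 0, -2, -8, -16, -44/3, -16/15, 88/15, -368/315, …
ICs: h(0) = 0, h′(0) = -2.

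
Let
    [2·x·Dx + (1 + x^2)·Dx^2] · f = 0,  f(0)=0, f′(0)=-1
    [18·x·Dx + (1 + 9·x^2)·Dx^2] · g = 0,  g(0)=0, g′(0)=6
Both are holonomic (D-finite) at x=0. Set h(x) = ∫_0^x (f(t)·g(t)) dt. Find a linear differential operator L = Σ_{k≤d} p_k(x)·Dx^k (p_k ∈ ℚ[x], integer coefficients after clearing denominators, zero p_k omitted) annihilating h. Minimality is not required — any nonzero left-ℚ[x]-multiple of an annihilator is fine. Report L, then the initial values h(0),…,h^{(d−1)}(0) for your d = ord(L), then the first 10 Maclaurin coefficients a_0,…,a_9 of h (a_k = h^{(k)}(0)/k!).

L = (-216·x - 3600·x^3 - 5184·x^5 + 6480·x^7 + 17496·x^9)·Dx^2 + (-40 - 1452·x^2 - 6480·x^4 - 4536·x^6 + 22680·x^8 + 26244·x^10)·Dx^3 + (-80·x - 980·x^3 - 2160·x^5 + 2952·x^7 + 12960·x^9 + 8748·x^11)·Dx^4 + (-1 - 20·x^2 - 109·x^4 + 981·x^8 + 1620·x^10 + 729·x^12)·Dx^5  (order 5).
h: a_k = 0, 0, 0, -2, 0, 4, 0, -522/35, 0, 1544/21, …
ICs: h(0) = 0, h′(0) = 0, h′′(0) = 0, h′′′(0) = -12, h′′′′(0) = 0.

f: a_k = 0, -1, 0, 1/3, 0, -1/5, 0, 1/7, 0, -1/9, …
g: a_k = 0, 6, 0, -18, 0, 486/5, 0, -4374/7, 0, 4374, …
L₀ := L_f ⊗_s L_g (sym. prod.), ord ≤ 4.
Integrate: L := L₀·Dx.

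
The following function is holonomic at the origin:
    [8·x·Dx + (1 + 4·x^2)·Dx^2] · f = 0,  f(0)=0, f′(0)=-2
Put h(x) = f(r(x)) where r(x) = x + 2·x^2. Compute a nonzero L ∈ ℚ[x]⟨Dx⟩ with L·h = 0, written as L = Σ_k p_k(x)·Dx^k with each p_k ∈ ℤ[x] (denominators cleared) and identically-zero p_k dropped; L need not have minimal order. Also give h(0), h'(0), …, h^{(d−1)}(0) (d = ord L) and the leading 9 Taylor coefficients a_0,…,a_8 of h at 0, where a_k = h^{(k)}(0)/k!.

L = (-4 + 8·x + 64·x^2 + 192·x^3 + 192·x^4)·Dx + (1 + 4·x + 4·x^2 + 32·x^3 + 80·x^4 + 64·x^5)·Dx^2  (order 2).
h: a_k = 0, -2, -4, 8/3, 16, 128/5, -128/3, -1664/7, -256, …
ICs: h(0) = 0, h′(0) = -2.

f: a_k = 0, -2, 0, 8/3, 0, -32/5, 0, 128/7, 0, …
Substitute x→r, Dx→(1/r')Dx; clear ⇒ L₀.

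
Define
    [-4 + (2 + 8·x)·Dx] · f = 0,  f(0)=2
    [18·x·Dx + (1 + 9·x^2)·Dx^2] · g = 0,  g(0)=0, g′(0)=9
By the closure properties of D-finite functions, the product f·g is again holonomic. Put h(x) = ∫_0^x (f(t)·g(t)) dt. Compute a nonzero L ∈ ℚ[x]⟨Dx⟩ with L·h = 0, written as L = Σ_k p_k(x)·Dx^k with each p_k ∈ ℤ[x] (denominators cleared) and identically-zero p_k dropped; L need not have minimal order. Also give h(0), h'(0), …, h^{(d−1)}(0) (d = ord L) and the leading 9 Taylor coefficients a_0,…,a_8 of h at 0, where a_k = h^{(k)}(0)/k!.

f: a_k = 2, 4, -4, 8, -20, 56, -168, 528, -1716, …
g: a_k = 0, 9, 0, -27, 0, 729/5, 0, -6561/7, 0, …
h₀=f·g: eliminate ⇒ L₀, order ≤ 1·2.
h=∫₀ˣh₀: take L = L₀·Dx.
L = (12 - 36·x - 36·x^2)·Dx + (-4 + 2·x + 108·x^2 + 144·x^3)·Dx^2 + (1 + 8·x + 25·x^2 + 72·x^3 + 144·x^4)·Dx^3  (order 3).
h: a_k = 0, 0, 9, 12, -45/2, -36/5, 183/5, 4356/35, -60021/140, …
ICs: h(0) = 0, h′(0) = 0, h′′(0) = 18.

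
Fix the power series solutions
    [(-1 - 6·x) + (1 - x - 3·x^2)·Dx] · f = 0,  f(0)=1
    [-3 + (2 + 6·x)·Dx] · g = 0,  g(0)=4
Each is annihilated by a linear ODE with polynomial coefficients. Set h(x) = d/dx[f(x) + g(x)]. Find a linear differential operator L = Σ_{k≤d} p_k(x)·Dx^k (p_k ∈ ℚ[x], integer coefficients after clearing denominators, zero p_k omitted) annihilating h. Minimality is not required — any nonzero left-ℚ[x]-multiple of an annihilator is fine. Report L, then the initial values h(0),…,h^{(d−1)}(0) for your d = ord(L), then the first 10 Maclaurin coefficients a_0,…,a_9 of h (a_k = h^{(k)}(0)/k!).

L = (-468 - 2754·x - 7452·x^2 - 6804·x^3 - 7290·x^4) + (-141 - 2052·x - 10179·x^2 - 21384·x^3 - 26001·x^4 - 21870·x^5)·Dx + (38 + 274·x + 546·x^2 - 234·x^3 - 2970·x^4 - 6642·x^5 - 4860·x^6)·Dx^2  (order 2).
h: a_k = 7, -1, 165/4, 203/8, 21305/64, 28569/128, 1282925/512, 1346867/1024, 297561609/16384, 161424845/32768, …
ICs: h(0) = 7, h′(0) = -1.

f: a_k = 1, 1, 4, 7, 19, 40, 97, 217, 508, 1159, …
g: a_k = 4, 6, -9/2, 27/4, -405/32, 1701/64, -15309/256, 72171/512, -2814669/8192, 14073345/16384, …
L₀ := lclm(L_f,L_g); ord L₀ ≤ 1+1.
Derive L from L₀ (diff closure).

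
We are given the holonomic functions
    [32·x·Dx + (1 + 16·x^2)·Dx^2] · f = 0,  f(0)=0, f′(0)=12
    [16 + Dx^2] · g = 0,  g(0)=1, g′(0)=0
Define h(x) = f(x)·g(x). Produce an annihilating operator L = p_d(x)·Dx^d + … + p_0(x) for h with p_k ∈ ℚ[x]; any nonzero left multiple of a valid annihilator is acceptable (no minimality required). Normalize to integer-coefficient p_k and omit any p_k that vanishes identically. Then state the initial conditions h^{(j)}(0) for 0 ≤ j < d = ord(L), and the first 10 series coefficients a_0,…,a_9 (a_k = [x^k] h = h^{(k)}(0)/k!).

f: a_k = 0, 12, 0, -64, 0, 3072/5, 0, -49152/7, 0, 262144/3, …
g: a_k = 1, 0, -8, 0, 32/3, 0, -256/45, 0, 512/315, 0, …
h₀=f·g: eliminate ⇒ L₀, order ≤ 2·2.
L = (1280 + 53248·x^2 + 360448·x^4 + 2097152·x^6 + 8388608·x^8) + (1536·x + 40960·x^3 + 393216·x^5 + 2097152·x^7)·Dx + (96 + 4096·x^2 + 36864·x^4 + 262144·x^6 + 1048576·x^8)·Dx^2 + (96·x + 2560·x^3 + 24576·x^5 + 131072·x^7)·Dx^3 + (1 + 48·x^2 + 896·x^4 + 8192·x^6 + 32768·x^8)·Dx^4  (order 4).
h: a_k = 0, 12, 0, -160, 0, 6272/5, 0, -1332224/105, 0, 47405056/315, …
ICs: h(0) = 0, h′(0) = 12, h′′(0) = 0, h′′′(0) = -960.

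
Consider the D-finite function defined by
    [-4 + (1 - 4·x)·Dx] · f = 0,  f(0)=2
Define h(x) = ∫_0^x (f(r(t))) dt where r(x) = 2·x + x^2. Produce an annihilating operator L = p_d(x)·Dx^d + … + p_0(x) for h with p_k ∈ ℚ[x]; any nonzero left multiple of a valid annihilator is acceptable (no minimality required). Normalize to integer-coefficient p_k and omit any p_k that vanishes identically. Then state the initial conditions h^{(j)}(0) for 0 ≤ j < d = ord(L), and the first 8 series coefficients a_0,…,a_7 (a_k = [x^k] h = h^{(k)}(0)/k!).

L = (8 + 8·x)·Dx + (-1 + 8·x + 4·x^2)·Dx^2  (order 2).
h: a_k = 0, 2, 8, 136/3, 288, 1952, 41344/3, 700544/7, …
ICs: h(0) = 0, h′(0) = 2.

f: a_k = 2, 8, 32, 128, 512, 2048, 8192, 32768, …
f∘r: x↦r, Dx↦Dx/r' in L_f ⇒ L₀.
∫: right-multiply L₀ by Dx.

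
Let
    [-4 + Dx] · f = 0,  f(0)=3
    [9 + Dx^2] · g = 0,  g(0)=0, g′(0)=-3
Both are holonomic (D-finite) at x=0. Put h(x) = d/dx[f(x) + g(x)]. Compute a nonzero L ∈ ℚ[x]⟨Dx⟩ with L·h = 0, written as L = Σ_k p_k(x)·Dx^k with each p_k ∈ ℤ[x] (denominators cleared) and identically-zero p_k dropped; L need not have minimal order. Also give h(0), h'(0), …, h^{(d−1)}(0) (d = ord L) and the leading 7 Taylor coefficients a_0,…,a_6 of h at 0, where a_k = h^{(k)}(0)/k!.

f: a_k = 3, 12, 24, 32, 32, 128/5, 256/15, …
g: a_k = 0, -3, 0, 9/2, 0, -81/40, 0, …
Sum ⇒ L₀ = lclm(L_f,L_g) in ℚ(x)⟨Dx⟩.
h=h₀': d/dx-closure on L₀ ⇒ L.
L = 36 - 9·Dx + 4·Dx^2 - Dx^3  (order 3).
h: a_k = 9, 48, 219/2, 128, 943/8, 512/5, 17113/240, …
ICs: h(0) = 9, h′(0) = 48, h′′(0) = 219.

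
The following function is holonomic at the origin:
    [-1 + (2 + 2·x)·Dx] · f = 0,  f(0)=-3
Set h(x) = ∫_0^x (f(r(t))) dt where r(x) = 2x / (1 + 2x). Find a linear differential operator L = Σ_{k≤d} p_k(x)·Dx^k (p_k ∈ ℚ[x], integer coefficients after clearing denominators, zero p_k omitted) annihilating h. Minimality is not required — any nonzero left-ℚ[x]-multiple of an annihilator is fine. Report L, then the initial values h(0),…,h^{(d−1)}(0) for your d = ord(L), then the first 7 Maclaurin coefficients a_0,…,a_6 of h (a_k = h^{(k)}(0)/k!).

f: a_k = -3, -3/2, 3/8, -3/16, 15/128, -21/256, 63/1024, …
f∘r: x↦r, Dx↦Dx/r' in L_f ⇒ L₀.
h=∫h₀ ⇒ L = L₀·Dx.
L = -Dx + (1 + 6·x + 8·x^2)·Dx^2  (order 2).
h: a_k = 0, -3, -3/2, 5/2, -39/8, 423/40, -399/16, …
ICs: h(0) = 0, h′(0) = -3.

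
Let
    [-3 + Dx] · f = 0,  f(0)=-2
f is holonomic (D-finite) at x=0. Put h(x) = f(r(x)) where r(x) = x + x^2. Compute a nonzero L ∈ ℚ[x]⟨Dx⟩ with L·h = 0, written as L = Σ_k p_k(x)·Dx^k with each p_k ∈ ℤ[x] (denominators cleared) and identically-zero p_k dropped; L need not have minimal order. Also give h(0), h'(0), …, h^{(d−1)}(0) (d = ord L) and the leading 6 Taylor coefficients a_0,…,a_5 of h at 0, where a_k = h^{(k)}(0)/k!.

L = (-3 - 6·x) + Dx  (order 1).
h: a_k = -2, -6, -15, -27, -171/4, -1161/20, …
ICs: h(0) = -2.

f: a_k = -2, -6, -9, -9, -27/4, -81/20, …
Change of var in L_f (x↦r) gives L₀.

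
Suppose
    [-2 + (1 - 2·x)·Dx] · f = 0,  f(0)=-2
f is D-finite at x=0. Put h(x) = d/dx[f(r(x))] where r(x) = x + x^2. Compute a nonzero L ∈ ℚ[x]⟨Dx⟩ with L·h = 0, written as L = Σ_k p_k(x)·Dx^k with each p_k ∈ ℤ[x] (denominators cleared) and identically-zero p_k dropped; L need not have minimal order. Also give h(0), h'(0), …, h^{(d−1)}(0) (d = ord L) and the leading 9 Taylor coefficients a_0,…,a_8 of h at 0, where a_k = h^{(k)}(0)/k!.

L = (6 + 12·x + 12·x^2) + (-1 + 6·x^2 + 4·x^3)·Dx  (order 1).
h: a_k = -4, -24, -96, -352, -1200, -3936, -12544, -39168, -120384, …
ICs: h(0) = -4.

f: a_k = -2, -4, -8, -16, -32, -64, -128, -256, -512, …
Change of var in L_f (x↦r) gives L₀.
Derive L from L₀ (diff closure).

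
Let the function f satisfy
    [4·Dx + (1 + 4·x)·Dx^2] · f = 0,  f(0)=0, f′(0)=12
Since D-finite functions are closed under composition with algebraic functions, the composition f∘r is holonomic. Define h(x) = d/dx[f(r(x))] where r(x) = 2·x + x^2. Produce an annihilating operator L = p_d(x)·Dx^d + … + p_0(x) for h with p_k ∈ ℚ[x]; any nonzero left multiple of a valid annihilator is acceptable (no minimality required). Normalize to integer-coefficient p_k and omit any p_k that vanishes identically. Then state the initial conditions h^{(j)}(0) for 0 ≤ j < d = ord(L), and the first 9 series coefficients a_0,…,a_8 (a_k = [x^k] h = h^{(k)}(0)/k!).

f: a_k = 0, 12, -24, 64, -192, 3072/5, -2048, 49152/7, -24576, …
h₀=f(r): pull back L_f along r ⇒ L₀.
h₀' ⇒ L via d/dx closure of L₀.
L = (7 + 8·x + 4·x^2) + (1 + 9·x + 12·x^2 + 4·x^3)·Dx  (order 1).
h: a_k = 24, -168, 1248, -9312, 69504, -518784, 3872256, -28902912, 215734272, …
ICs: h(0) = 24.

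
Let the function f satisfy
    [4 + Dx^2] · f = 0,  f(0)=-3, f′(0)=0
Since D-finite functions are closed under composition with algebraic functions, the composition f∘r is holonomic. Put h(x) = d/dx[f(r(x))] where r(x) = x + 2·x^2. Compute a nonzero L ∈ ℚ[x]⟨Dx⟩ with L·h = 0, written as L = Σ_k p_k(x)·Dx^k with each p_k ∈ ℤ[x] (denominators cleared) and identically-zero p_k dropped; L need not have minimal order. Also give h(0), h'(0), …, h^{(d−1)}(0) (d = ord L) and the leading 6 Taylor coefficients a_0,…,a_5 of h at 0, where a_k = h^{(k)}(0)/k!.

L = (52 + 64·x + 384·x^2 + 1024·x^3 + 1024·x^4) + (-12 - 48·x)·Dx + (1 + 8·x + 16·x^2)·Dx^2  (order 2).
h: a_k = 0, 12, 72, 88, -80, -1432/5, …
ICs: h(0) = 0, h′(0) = 12.

f: a_k = -3, 0, 6, 0, -2, 0, …
Change of var in L_f (x↦r) gives L₀.
h₀' ⇒ L via d/dx closure of L₀.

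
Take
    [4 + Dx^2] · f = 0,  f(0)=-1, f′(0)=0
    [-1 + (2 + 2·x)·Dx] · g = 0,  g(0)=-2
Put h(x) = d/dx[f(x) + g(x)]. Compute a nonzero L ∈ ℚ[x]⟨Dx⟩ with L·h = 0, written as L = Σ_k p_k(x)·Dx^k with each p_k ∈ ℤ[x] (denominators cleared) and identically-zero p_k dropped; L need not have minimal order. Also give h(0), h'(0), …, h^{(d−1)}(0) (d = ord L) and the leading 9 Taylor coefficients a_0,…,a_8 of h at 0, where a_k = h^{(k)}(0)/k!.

L = (-124 - 128·x - 64·x^2) + (-152 - 408·x - 384·x^2 - 128·x^3)·Dx + (-31 - 32·x - 16·x^2)·Dx^2 + (-38 - 102·x - 96·x^2 - 32·x^3)·Dx^3  (order 3).
h: a_k = -1, 9/2, -3/8, -113/48, -35/128, 2993/3840, -231/1024, 102367/645120, -6435/32768, …
ICs: h(0) = -1, h′(0) = 9/2, h′′(0) = -3/4.

f: a_k = -1, 0, 2, 0, -2/3, 0, 4/45, 0, -2/315, …
g: a_k = -2, -1, 1/4, -1/8, 5/64, -7/128, 21/512, -33/1024, 429/16384, …
Weyl lclm of L_f,L_g ⇒ L₀ (ord ≤ 3).
Differentiate: ansatz ord ≤ ord L₀ ⇒ L.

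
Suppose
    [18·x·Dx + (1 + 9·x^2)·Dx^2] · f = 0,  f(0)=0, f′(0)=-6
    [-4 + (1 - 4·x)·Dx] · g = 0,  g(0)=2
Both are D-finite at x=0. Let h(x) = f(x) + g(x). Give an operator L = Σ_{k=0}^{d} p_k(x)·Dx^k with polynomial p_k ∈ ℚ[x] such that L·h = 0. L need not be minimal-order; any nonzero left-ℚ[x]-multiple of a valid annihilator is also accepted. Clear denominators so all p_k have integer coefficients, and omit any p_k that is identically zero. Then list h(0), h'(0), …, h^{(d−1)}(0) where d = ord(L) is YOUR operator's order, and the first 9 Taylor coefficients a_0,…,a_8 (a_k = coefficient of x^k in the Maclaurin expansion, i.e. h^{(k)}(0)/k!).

f: a_k = 0, -6, 0, 18, 0, -486/5, 0, 4374/7, 0, …
g: a_k = 2, 8, 32, 128, 512, 2048, 8192, 32768, 131072, …
Weyl lclm of L_f,L_g ⇒ L₀ (ord ≤ 3).
L = (72 - 1152·x - 1944·x^2)·Dx + (-57 + 72·x - 765·x^2 - 1944·x^3)·Dx^2 + (4 - 7·x - 63·x^3 - 324·x^4)·Dx^3  (order 3).
h: a_k = 2, 2, 32, 146, 512, 9754/5, 8192, 233750/7, 131072, …
ICs: h(0) = 2, h′(0) = 2, h′′(0) = 64.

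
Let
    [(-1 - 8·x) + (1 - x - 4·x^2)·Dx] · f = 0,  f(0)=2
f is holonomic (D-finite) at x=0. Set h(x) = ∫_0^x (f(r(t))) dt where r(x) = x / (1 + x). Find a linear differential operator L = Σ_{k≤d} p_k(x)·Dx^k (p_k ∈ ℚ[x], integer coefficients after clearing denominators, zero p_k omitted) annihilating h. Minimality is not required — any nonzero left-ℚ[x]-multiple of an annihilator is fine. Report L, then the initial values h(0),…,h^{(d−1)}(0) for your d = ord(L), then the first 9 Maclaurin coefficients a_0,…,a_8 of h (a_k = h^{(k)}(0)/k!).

L = (1 + 9·x)·Dx + (-1 - 2·x + 3·x^2 + 4·x^3)·Dx^2  (order 2).
h: a_k = 0, 2, 1, 8/3, 0, 32/5, -16/3, 160/7, -36, …
ICs: h(0) = 0, h′(0) = 2.

f: a_k = 2, 2, 10, 18, 58, 130, 362, 882, 2330, …
Substitute x→r, Dx→(1/r')Dx; clear ⇒ L₀.
Integrate: L := L₀·Dx.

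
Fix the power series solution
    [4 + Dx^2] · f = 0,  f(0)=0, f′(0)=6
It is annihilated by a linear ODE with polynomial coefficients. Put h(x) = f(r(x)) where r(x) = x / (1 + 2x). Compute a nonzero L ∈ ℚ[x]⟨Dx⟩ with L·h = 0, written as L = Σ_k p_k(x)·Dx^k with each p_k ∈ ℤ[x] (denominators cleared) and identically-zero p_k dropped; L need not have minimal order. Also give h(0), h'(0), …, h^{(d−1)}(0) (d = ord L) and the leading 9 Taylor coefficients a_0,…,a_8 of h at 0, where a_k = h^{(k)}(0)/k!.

f: a_k = 0, 6, 0, -4, 0, 4/5, 0, -8/105, 0, …
Change of var in L_f (x↦r) gives L₀.
L = 4 + (4 + 24·x + 48·x^2 + 32·x^3)·Dx + (1 + 8·x + 24·x^2 + 32·x^3 + 16·x^4)·Dx^2  (order 2).
h: a_k = 0, 6, -12, 20, -24, 4/5, 120, -55448/105, 25456/15, …
ICs: h(0) = 0, h′(0) = 6.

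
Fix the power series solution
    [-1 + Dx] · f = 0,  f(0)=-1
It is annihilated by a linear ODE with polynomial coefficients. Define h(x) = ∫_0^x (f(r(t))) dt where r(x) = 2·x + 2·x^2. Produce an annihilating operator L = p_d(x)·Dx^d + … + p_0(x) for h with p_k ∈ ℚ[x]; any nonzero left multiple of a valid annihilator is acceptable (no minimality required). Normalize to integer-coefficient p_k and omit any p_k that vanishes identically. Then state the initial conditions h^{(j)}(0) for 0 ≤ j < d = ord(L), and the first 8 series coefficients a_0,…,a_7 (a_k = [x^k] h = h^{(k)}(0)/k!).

L = (-2 - 4·x)·Dx + Dx^2  (order 2).
h: a_k = 0, -1, -1, -4/3, -4/3, -4/3, -52/45, -304/315, …
ICs: h(0) = 0, h′(0) = -1.

f: a_k = -1, -1, -1/2, -1/6, -1/24, -1/120, -1/720, -1/5040, …
L₀ from L_f via x↦r, Dx↦r'^{-1}Dx.
Integrate: L := L₀·Dx.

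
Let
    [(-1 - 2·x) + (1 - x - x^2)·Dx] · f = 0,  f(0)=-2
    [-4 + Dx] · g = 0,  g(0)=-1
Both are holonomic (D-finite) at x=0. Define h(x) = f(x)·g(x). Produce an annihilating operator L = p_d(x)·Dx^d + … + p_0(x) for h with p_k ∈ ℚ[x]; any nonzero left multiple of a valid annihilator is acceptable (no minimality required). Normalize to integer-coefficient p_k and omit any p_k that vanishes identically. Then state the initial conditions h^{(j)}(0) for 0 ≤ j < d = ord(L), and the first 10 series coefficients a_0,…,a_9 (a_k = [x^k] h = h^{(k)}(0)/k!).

f: a_k = -2, -2, -4, -6, -10, -16, -26, -42, -68, -110, …
g: a_k = -1, -4, -8, -32/3, -32/3, -128/15, -256/45, -1024/315, -512/315, -2048/2835, …
Product ⇒ symmetric product L₀, ord ≤ 1.
L = (5 - 2·x - 4·x^2) + (-1 + x + x^2)·Dx  (order 1).
h: a_k = 2, 10, 28, 178/3, 326/3, 2776/15, 2746/9, 156454/315, 253588/315, 527782/405, …
ICs: h(0) = 2.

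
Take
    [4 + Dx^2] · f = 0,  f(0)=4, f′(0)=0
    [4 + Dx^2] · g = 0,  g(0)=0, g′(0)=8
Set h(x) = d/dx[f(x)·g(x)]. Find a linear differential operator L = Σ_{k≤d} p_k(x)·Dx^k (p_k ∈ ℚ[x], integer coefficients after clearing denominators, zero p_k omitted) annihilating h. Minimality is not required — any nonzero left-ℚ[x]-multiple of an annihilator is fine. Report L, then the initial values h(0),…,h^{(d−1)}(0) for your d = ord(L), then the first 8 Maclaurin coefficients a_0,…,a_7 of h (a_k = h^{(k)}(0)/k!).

L = 16 + Dx^2  (order 2).
h: a_k = 32, 0, -256, 0, 1024/3, 0, -8192/45, 0, …
ICs: h(0) = 32, h′(0) = 0.

f: a_k = 4, 0, -8, 0, 8/3, 0, -16/45, 0, …
g: a_k = 0, 8, 0, -16/3, 0, 16/15, 0, -32/315, …
h₀=f·g: eliminate ⇒ L₀, order ≤ 2·2.
h=h₀': d/dx-closure on L₀ ⇒ L.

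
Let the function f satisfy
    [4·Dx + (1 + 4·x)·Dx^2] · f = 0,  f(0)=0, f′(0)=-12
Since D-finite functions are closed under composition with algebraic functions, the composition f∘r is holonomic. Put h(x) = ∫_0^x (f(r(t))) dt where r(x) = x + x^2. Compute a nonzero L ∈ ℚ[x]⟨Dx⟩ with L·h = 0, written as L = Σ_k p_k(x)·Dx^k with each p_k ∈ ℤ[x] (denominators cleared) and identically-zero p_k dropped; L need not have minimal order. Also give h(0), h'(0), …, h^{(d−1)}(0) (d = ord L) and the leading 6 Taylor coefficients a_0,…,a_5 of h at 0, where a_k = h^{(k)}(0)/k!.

f: a_k = 0, -12, 24, -64, 192, -3072/5, …
L₀ from L_f via x↦r, Dx↦r'^{-1}Dx.
Integrate: L := L₀·Dx.
L = 2·Dx^2 + (1 + 2·x)·Dx^3  (order 3).
h: a_k = 0, 0, -6, 4, -4, 24/5, …
ICs: h(0) = 0, h′(0) = 0, h′′(0) = -12.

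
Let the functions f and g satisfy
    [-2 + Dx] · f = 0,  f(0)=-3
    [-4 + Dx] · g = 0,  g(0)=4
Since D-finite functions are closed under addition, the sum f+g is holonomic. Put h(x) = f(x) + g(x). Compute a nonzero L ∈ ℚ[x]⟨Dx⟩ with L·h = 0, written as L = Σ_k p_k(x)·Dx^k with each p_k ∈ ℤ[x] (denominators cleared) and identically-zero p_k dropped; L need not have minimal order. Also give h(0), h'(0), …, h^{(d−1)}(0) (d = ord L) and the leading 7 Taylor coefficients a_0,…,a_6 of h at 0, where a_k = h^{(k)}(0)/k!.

f: a_k = -3, -6, -6, -4, -2, -4/5, -4/15, …
g: a_k = 4, 16, 32, 128/3, 128/3, 512/15, 1024/45, …
L₀ := lclm(L_f,L_g); ord L₀ ≤ 1+1.
L = 8 - 6·Dx + Dx^2  (order 2).
h: a_k = 1, 10, 26, 116/3, 122/3, 100/3, 1012/45, …
ICs: h(0) = 1, h′(0) = 10.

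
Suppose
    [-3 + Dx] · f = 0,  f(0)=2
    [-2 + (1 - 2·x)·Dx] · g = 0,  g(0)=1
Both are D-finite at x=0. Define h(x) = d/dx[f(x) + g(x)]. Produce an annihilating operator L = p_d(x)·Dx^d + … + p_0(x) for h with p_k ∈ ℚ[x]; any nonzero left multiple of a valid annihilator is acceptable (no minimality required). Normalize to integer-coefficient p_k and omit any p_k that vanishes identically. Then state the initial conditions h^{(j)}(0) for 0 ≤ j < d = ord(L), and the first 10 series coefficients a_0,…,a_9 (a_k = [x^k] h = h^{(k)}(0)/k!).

L = (36 + 72·x) + (-15 - 36·x + 36·x^2)·Dx + (1 + 4·x - 12·x^2)·Dx^2  (order 2).
h: a_k = 8, 26, 51, 91, 721/4, 7923/20, 36083/40, 574169/280, 10324107/2240, 22938329/2240, …
ICs: h(0) = 8, h′(0) = 26.

f: a_k = 2, 6, 9, 9, 27/4, 81/20, 81/40, 243/280, 729/2240, 243/2240, …
g: a_k = 1, 2, 4, 8, 16, 32, 64, 128, 256, 512, …
L₀ := lclm(L_f,L_g); ord L₀ ≤ 1+1.
h=h₀': d/dx-closure on L₀ ⇒ L.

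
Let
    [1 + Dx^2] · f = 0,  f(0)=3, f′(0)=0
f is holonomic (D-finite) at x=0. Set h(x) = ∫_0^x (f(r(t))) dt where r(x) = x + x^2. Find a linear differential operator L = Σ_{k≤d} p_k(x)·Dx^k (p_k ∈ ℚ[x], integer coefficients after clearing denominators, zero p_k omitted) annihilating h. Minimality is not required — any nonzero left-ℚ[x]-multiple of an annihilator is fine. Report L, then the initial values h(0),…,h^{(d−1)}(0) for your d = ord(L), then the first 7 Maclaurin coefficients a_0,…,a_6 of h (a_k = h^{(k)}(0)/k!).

f: a_k = 3, 0, -3/2, 0, 1/8, 0, -1/240, …
L₀ from L_f via x↦r, Dx↦r'^{-1}Dx.
Integrate: L := L₀·Dx.
L = (1 + 6·x + 12·x^2 + 8·x^3)·Dx - 2·Dx^2 + (1 + 2·x)·Dx^3  (order 3).
h: a_k = 0, 3, 0, -1/2, -3/4, -11/40, 1/12, …
ICs: h(0) = 0, h′(0) = 3, h′′(0) = 0.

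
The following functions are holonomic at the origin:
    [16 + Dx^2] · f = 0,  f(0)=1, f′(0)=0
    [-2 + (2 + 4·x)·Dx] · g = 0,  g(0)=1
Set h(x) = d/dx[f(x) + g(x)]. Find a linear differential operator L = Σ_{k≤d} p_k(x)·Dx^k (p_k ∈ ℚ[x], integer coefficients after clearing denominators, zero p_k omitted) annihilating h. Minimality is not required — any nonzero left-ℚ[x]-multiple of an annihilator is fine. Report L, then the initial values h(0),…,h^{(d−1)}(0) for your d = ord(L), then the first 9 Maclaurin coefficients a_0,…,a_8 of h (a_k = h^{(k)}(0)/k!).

L = (-496 - 1024·x - 1024·x^2) + (-304 - 1632·x - 3072·x^2 - 2048·x^3)·Dx + (-31 - 64·x - 64·x^2)·Dx^2 + (-19 - 102·x - 192·x^2 - 128·x^3)·Dx^3  (order 3).
h: a_k = 1, -17, 3/2, 241/6, 35/8, -5041/120, 231/16, -69599/5040, 6435/128, …
ICs: h(0) = 1, h′(0) = -17, h′′(0) = 3.

f: a_k = 1, 0, -8, 0, 32/3, 0, -256/45, 0, 512/315, …
g: a_k = 1, 1, -1/2, 1/2, -5/8, 7/8, -21/16, 33/16, -429/128, …
f+g: L₀ = lclm(L_f,L_g), ord ≤ 2+1.
h=h₀': d/dx-closure on L₀ ⇒ L.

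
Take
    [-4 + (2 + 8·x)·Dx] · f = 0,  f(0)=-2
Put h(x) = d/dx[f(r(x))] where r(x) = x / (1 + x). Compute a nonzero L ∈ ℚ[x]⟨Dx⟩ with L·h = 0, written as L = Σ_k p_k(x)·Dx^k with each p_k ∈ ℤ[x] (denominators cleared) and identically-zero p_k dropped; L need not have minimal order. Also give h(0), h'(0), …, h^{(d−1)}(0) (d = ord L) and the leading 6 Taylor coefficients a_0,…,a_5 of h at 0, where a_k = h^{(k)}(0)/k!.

f: a_k = -2, -4, 4, -8, 20, -56, …
h₀=f(r): pull back L_f along r ⇒ L₀.
Derive L from L₀ (diff closure).
L = (-4 - 10·x) + (-1 - 6·x - 5·x^2)·Dx  (order 1).
h: a_k = -4, 16, -60, 240, -1020, 4512, …
ICs: h(0) = -4.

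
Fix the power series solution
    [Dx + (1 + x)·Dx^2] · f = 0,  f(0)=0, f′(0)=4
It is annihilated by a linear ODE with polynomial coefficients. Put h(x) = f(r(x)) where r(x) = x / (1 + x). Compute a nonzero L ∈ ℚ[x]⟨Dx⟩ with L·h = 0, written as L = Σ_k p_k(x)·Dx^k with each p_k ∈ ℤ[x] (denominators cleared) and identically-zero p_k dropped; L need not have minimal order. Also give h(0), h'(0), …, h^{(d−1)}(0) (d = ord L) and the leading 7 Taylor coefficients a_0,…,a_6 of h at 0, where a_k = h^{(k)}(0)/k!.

f: a_k = 0, 4, -2, 4/3, -1, 4/5, -2/3, …
Substitute x→r, Dx→(1/r')Dx; clear ⇒ L₀.
L = (3 + 4·x)·Dx + (1 + 3·x + 2·x^2)·Dx^2  (order 2).
h: a_k = 0, 4, -6, 28/3, -15, 124/5, -42, …
ICs: h(0) = 0, h′(0) = 4.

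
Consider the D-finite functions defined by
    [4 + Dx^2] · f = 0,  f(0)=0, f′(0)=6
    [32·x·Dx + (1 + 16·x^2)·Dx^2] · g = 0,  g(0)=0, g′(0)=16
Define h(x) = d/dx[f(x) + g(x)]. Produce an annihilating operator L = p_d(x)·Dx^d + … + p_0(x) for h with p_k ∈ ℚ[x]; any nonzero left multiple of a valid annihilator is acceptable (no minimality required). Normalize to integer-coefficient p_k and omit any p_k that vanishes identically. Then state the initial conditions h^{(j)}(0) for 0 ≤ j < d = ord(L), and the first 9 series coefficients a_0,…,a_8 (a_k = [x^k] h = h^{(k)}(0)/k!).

f: a_k = 0, 6, 0, -4, 0, 4/5, 0, -8/105, 0, …
g: a_k = 0, 16, 0, -256/3, 0, 4096/5, 0, -65536/7, 0, …
f+g: L₀ = lclm(L_f,L_g), ord ≤ 2+2.
h=h₀': d/dx-closure on L₀ ⇒ L.
L = (-6016·x + 102400·x^3 + 32768·x^5) + (-28 + 1216·x^2 + 27648·x^4 + 16384·x^6)·Dx + (-1504·x + 25600·x^3 + 8192·x^5)·Dx^2 + (-7 + 304·x^2 + 6912·x^4 + 4096·x^6)·Dx^3  (order 3).
h: a_k = 22, 0, -268, 0, 4100, 0, -983048/15, 0, 110100484/105, …
ICs: h(0) = 22, h′(0) = 0, h′′(0) = -536.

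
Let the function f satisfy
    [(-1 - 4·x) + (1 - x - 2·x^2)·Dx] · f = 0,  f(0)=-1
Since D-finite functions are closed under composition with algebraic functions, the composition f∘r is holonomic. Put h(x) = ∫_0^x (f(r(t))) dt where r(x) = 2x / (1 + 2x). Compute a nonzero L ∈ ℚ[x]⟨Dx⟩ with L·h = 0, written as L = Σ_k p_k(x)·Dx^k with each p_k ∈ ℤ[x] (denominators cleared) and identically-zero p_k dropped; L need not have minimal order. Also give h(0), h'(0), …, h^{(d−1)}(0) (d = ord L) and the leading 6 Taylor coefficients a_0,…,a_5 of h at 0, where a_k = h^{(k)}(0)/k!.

f: a_k = -1, -1, -3, -5, -11, -21, …
Substitute x→r, Dx→(1/r')Dx; clear ⇒ L₀.
h=∫₀ˣh₀: take L = L₀·Dx.
L = (2 + 20·x)·Dx + (-1 - 4·x + 4·x^2 + 16·x^3)·Dx^2  (order 2).
h: a_k = 0, -1, -1, -8/3, 0, -64/5, …
ICs: h(0) = 0, h′(0) = -1.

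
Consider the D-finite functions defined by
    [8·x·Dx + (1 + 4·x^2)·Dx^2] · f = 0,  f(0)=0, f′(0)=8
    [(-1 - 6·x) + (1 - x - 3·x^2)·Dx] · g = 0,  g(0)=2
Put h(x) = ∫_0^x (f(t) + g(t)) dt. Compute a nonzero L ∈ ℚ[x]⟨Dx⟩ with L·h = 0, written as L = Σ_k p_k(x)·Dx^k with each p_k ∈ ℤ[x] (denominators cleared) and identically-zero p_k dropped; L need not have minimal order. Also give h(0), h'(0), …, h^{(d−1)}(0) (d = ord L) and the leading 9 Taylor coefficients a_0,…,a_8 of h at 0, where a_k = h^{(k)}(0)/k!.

f: a_k = 0, 8, 0, -32/3, 0, 128/5, 0, -512/7, 0, …
g: a_k = 2, 2, 8, 14, 38, 80, 194, 434, 1016, …
h₀=f+g: left-lcm gives L₀, ord ≤ 3.
h=∫₀ˣh₀: take L = L₀·Dx.
L = (32 - 128·x - 1488·x^2 - 2880·x^3 - 8424·x^4 - 2592·x^6)·Dx^2 + (-25 - 160·x - 214·x^2 - 1188·x^3 - 2628·x^4 - 6264·x^5 - 432·x^6 - 2592·x^7)·Dx^3 + (4 + 9·x + 54·x^2 - 66·x^3 - x^4 - 444·x^5 - 720·x^6 - 144·x^7 - 432·x^8)·Dx^4  (order 4).
h: a_k = 0, 2, 5, 8/3, 5/6, 38/5, 88/5, 194/7, 1263/28, …
ICs: h(0) = 0, h′(0) = 2, h′′(0) = 10, h′′′(0) = 16.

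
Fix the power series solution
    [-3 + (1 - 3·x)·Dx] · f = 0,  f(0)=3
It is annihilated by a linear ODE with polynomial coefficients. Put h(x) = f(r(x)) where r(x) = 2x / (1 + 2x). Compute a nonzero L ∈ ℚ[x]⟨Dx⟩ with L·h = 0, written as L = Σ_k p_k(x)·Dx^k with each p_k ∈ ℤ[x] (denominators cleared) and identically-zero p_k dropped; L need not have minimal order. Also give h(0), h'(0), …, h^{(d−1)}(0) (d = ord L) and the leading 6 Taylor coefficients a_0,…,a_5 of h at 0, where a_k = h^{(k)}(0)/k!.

L = 6 + (-1 + 2·x + 8·x^2)·Dx  (order 1).
h: a_k = 3, 18, 72, 288, 1152, 4608, …
ICs: h(0) = 3.

f: a_k = 3, 9, 27, 81, 243, 729, …
f∘r: x↦r, Dx↦Dx/r' in L_f ⇒ L₀.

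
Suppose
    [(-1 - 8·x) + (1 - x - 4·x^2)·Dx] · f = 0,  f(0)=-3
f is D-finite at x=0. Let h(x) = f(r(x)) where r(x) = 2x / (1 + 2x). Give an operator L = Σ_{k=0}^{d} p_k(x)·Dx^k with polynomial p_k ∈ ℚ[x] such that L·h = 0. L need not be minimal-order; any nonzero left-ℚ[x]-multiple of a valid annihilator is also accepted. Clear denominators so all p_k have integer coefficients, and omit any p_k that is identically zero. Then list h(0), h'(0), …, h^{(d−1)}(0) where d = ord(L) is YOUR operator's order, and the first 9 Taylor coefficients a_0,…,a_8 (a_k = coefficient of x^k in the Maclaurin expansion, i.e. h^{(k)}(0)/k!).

L = (2 + 36·x) + (-1 - 4·x + 12·x^2 + 32·x^3)·Dx  (order 1).
h: a_k = -3, -6, -48, 0, -768, 1536, -15360, 55296, -356352, …
ICs: h(0) = -3.

f: a_k = -3, -3, -15, -27, -87, -195, -543, -1323, -3495, …
L₀ from L_f via x↦r, Dx↦r'^{-1}Dx.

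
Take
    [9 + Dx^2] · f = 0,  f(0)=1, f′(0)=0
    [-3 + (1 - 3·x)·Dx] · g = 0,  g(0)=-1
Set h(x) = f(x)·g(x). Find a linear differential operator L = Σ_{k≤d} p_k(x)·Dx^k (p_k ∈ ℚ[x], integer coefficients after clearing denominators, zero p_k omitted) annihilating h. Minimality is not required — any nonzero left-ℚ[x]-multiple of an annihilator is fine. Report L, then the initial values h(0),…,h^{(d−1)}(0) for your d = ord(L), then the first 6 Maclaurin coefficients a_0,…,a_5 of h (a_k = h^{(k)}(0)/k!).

L = (-9 + 27·x) + 6·Dx + (-1 + 3·x)·Dx^2  (order 2).
h: a_k = -1, -3, -9/2, -27/2, -351/8, -1053/8, …
ICs: h(0) = -1, h′(0) = -3.

f: a_k = 1, 0, -9/2, 0, 27/8, 0, …
g: a_k = -1, -3, -9, -27, -81, -243, …
L₀ := L_f ⊗_s L_g (sym. prod.), ord ≤ 2.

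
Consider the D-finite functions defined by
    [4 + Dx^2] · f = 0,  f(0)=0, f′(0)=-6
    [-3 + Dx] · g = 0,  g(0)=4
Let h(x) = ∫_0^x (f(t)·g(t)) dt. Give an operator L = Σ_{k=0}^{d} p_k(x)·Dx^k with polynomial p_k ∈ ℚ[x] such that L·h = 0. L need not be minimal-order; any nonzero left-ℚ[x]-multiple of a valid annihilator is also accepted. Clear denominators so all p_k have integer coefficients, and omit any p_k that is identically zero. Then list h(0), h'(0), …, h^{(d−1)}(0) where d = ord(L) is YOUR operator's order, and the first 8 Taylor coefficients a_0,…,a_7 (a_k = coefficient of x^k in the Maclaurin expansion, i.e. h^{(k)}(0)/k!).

L = 13·Dx - 6·Dx^2 + Dx^3  (order 3).
h: a_k = 0, 0, -12, -24, -23, -12, -61/30, 69/35, …
ICs: h(0) = 0, h′(0) = 0, h′′(0) = -24.

f: a_k = 0, -6, 0, 4, 0, -4/5, 0, 8/105, …
g: a_k = 4, 12, 18, 18, 27/2, 81/10, 81/20, 243/140, …
L₀ := L_f ⊗_s L_g (sym. prod.), ord ≤ 2.
h=∫₀ˣh₀: take L = L₀·Dx.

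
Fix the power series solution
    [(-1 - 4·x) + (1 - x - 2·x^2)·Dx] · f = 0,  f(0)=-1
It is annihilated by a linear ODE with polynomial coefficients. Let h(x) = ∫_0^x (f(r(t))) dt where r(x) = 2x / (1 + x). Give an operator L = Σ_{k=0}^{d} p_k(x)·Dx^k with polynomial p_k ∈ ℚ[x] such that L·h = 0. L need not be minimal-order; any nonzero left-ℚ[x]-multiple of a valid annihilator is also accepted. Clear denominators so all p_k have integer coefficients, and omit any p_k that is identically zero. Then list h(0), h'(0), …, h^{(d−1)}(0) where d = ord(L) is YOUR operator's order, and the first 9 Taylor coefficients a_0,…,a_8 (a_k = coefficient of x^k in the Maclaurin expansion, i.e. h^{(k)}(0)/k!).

L = (2 + 18·x)·Dx + (-1 - x + 9·x^2 + 9·x^3)·Dx^2  (order 2).
h: a_k = 0, -1, -1, -10/3, -9/2, -18, -27, -810/7, -729/4, …
ICs: h(0) = 0, h′(0) = -1.

f: a_k = -1, -1, -3, -5, -11, -21, -43, -85, -171, …
Substitute x→r, Dx→(1/r')Dx; clear ⇒ L₀.
∫: right-multiply L₀ by Dx.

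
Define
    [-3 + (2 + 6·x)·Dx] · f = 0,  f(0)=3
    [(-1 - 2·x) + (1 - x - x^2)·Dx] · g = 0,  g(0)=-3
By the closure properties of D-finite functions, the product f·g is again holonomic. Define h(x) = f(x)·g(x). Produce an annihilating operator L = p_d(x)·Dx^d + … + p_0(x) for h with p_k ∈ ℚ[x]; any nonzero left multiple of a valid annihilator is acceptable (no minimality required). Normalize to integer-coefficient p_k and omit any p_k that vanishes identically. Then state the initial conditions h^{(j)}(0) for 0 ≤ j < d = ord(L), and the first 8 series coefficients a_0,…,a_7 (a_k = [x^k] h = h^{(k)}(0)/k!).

L = (5 + 7·x + 9·x^2) + (-2 - 4·x + 8·x^2 + 6·x^3)·Dx  (order 1).
h: a_k = -9, -45/2, -171/8, -945/16, -6651/128, -43731/256, -90351/1024, -1180089/2048, …
ICs: h(0) = -9.

f: a_k = 3, 9/2, -27/8, 81/16, -1215/128, 5103/256, -45927/1024, 216513/2048, …
g: a_k = -3, -3, -6, -9, -15, -24, -39, -63, …
L₀ := L_f ⊗_s L_g (sym. prod.), ord ≤ 1.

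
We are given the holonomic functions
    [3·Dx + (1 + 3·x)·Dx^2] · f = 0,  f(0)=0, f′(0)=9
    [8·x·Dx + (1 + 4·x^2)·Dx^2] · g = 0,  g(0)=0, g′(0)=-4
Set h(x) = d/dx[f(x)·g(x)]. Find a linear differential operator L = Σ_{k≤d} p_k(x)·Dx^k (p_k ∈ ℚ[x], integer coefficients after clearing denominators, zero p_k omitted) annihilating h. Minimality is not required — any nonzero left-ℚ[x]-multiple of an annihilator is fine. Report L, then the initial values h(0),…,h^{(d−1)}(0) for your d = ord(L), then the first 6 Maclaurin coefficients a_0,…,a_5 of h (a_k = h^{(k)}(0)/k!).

f: a_k = 0, 9, -27/2, 27, -243/4, 729/5, …
g: a_k = 0, -4, 0, 16/3, 0, -64/5, …
h₀=f·g: eliminate ⇒ L₀, order ≤ 2·2.
Differentiate: ansatz ord ≤ ord L₀ ⇒ L.
L = (1632 + 8496·x + 23040·x^2 + 110016·x^3 + 207360·x^4 + 269568·x^5 + 82944·x^7) + (418 + 6672·x + 44112·x^2 + 151488·x^3 + 393984·x^4 + 642816·x^5 + 725760·x^6 + 82944·x^7 + 290304·x^8)·Dx + (204 + 1844·x + 12096·x^2 + 47408·x^3 + 122880·x^4 + 240192·x^5 + 331776·x^6 + 361728·x^7 + 82944·x^8 + 165888·x^9)·Dx^2 + (25 + 246·x + 1217·x^2 + 4128·x^3 + 10624·x^4 + 22080·x^5 + 34272·x^6 + 41472·x^7 + 43776·x^8 + 13824·x^9 + 20736·x^10)·Dx^3  (order 3).
h: a_k = 0, -72, 162, -240, 855, -16632/5, …
ICs: h(0) = 0, h′(0) = -72, h′′(0) = 324.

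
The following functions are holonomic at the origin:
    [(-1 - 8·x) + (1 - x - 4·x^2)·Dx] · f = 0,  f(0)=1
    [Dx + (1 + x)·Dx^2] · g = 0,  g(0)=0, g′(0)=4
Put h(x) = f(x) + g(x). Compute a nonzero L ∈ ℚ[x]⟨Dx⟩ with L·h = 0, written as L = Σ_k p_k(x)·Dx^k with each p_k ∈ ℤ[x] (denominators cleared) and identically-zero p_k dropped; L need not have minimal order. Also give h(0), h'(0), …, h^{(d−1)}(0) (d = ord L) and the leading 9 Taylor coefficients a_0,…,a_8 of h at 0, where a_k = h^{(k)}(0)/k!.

L = (74 + 562·x + 1120·x^2 + 1728·x^3 + 768·x^4)·Dx + (52 + 576·x + 1636·x^2 + 3264·x^3 + 3488·x^4 + 1280·x^5)·Dx^2 + (-11 - 41·x - 53·x^2 + 185·x^3 + 704·x^4 + 752·x^5 + 256·x^6)·Dx^3  (order 3).
h: a_k = 1, 5, 3, 31/3, 28, 329/5, 541/3, 3091/7, 2329/2, …
ICs: h(0) = 1, h′(0) = 5, h′′(0) = 6.

f: a_k = 1, 1, 5, 9, 29, 65, 181, 441, 1165, …
g: a_k = 0, 4, -2, 4/3, -1, 4/5, -2/3, 4/7, -1/2, …
Weyl lclm of L_f,L_g ⇒ L₀ (ord ≤ 3).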